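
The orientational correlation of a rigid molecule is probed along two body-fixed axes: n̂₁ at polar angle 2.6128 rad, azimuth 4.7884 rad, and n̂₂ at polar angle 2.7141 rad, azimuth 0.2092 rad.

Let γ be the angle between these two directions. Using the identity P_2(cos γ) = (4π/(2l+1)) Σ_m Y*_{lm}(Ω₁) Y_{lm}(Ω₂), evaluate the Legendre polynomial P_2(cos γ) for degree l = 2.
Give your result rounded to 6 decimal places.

Summing Y*_{l m}(θ₁,φ₁)·Y_{l m}(θ₂,φ₂) over m ∈ [−2, 2]; prefactor 4π/(2·2+1) = 2.513274:
  term(m=-2) = (-0.006297, 0.001718)   from Y*(Ω₁)=(-0.097177, -0.014888), Y(Ω₂)=(0.060668, -0.026976)
  term(m=-1) = (-0.013025, -0.097213)   from Y*(Ω₁)=(-0.025554, 0.335540), Y(Ω₂)=(-0.285113, 0.060531)
  term(m=+0) = (0.182565, 0.000000)   from Y*(Ω₁)=(0.389971, -0.000000), Y(Ω₂)=(0.468150, 0.000000)
  term(m=+1) = (-0.013025, 0.097213)   from Y*(Ω₁)=(0.025554, 0.335540), Y(Ω₂)=(0.285113, 0.060531)
  term(m=+2) = (-0.006297, -0.001718)   from Y*(Ω₁)=(-0.097177, 0.014888), Y(Ω₂)=(0.060668, 0.026976)
Accumulated sum (0.143921, -0.000000); after 4π/(2l+1) scaling, (0.361712, -0.000000) ⇒ P_2 = 0.361712

0.361712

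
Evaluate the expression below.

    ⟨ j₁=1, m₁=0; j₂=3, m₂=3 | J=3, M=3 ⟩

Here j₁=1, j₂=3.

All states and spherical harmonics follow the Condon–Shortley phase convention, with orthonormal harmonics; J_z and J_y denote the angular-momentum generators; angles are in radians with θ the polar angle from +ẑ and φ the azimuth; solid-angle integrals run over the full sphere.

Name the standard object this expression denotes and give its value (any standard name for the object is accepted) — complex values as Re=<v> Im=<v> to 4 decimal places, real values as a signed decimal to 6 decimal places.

This is a Clebsch–Gordan (vector-coupling) coefficient.
triangle: 1!×1!×5!/8! = 120/40320
(j±m)!: 1!×1!×6!×0!×6!×0! = 518400
prefactor² = (2J+1)×Δ×N² = 10800
  k=1: −1/(1!×0!×0!×5!×1!×0!) = -1/120
Σ = -1/120  ⇒  CG² = 10800×(-1/120)² = 3/4
CG = −√(3/4) = -0.866025

Clebsch–Gordan coefficient, −√(3/4) ≈ -0.866025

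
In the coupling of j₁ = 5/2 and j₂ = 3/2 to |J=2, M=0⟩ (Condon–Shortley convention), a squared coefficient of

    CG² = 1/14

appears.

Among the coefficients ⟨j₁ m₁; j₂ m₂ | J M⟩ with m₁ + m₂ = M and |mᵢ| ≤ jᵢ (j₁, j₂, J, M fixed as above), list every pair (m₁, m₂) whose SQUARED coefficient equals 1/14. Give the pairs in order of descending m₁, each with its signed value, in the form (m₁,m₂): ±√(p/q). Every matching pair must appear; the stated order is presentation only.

Admissible pairs with m₁+m₂ = M = 0: (-3/2,3/2), (-1/2,1/2), (1/2,-1/2), (3/2,-3/2)
  (m₁,m₂)=(3/2,-3/2): CG² = 3/7, CG = +√(3/7)
  (m₁,m₂)=(1/2,-1/2): CG² = 1/14, CG = −√(1/14)   ← matches the target
  (m₁,m₂)=(-1/2,1/2): CG² = 1/14, CG = −√(1/14)   ← matches the target
  (m₁,m₂)=(-3/2,3/2): CG² = 3/7, CG = +√(3/7)
Pairs with CG² = 1/14: (1/2,-1/2): −√(1/14); (-1/2,1/2): −√(1/14)

(1/2,-1/2): −√(1/14); (-1/2,1/2): −√(1/14)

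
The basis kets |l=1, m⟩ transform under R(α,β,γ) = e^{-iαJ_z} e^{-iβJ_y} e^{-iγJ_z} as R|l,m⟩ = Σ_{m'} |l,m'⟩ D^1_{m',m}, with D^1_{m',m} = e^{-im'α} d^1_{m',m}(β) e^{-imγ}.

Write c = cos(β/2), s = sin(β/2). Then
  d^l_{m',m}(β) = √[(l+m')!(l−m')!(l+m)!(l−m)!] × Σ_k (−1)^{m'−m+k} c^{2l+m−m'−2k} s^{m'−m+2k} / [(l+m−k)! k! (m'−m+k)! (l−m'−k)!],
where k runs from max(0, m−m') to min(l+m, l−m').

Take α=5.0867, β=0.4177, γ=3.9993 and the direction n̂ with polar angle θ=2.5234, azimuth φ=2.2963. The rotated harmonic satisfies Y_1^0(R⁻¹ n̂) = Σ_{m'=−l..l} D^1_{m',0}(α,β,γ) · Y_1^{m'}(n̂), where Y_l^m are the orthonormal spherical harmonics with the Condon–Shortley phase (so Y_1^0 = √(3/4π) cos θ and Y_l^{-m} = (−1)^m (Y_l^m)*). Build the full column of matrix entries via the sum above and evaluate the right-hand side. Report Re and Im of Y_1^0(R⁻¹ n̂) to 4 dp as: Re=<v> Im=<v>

Re=-0.4718 Im=0.0000

Need the full column D^1_{m',0} for m'=−1..1 at α=5.0867, β=0.4177, γ=3.9993.
cos(β/2)=0.978270, sin(β/2)=0.207335
d^1_{-1,0}: single k=1 term ⇒ +0.286844;  D = +0.104879-0.266983i
d^1_{0,0}: k∈[0..1] ⇒ +0.957012 -0.042988 = +0.914024;  D = +0.914024+0.000000i
d^1_{1,0}: single k=0 term ⇒ -0.286844;  D = -0.104879-0.266983i
Y_1^{m'}(θ=2.5234,φ=2.2963) and Σ D·Y over m':
  (+0.1049-0.2670i)·(-0.1329-0.1498i)  (+0.9140+0.0000i)·(-0.3982+0.0000i)  (-0.1049-0.2670i)·(+0.1329-0.1498i)
Y_1^0(R⁻¹ n̂) = -0.471804+0.000000i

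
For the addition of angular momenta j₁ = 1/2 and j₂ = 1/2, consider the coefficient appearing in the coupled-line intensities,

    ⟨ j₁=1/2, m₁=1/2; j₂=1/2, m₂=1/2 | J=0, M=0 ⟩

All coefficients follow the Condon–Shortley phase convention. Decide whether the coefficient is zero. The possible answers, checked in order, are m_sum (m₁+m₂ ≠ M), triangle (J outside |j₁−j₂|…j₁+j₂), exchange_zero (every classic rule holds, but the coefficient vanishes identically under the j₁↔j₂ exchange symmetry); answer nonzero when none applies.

m_sum

m-sum: m₁+m₂ = 1/2+1/2 = 1, M = 0  ✗ ⇒ coefficient is 0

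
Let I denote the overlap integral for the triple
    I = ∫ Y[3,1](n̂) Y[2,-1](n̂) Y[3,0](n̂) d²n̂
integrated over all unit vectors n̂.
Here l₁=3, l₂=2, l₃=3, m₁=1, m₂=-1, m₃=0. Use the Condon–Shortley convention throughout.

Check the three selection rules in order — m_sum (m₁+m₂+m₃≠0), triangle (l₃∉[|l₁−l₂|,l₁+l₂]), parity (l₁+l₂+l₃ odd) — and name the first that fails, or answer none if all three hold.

azimuthal sum: 1 − 1 + 0 = 0  ✓
1 ≤ 3 ≤ 5 (triangle on l)  ✓
L = 3 + 2 + 3 = 8 (even)  ✓

none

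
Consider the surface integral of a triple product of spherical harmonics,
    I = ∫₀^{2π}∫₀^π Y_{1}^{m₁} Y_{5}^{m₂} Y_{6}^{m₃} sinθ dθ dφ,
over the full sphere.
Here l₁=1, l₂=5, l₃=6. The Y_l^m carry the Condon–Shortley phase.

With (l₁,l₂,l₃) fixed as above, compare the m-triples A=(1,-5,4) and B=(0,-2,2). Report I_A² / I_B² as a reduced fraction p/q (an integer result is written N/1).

1/32

Shared (l₁,l₂,l₃)=(1,5,6): N and (l;000)² cancel in I_A²/I_B².
A: Δ = 0!·2!·10!/13! = 1/858; Racah Σ t=0..0: t=0:+1/7257600 = 1/7257600; ⇒ 3j(1 5 6; 1 -5 4)² = 1/858, sgn +1
B: Δ = 0!·2!·10!/13! = 1/858; Racah Σ t=0..0: t=0:+1/30240 = 1/30240; ⇒ 3j(1 5 6; 0 -2 2)² = 16/429, sgn +1
I_A²/I_B² = (1/858)/(16/429) = 1/32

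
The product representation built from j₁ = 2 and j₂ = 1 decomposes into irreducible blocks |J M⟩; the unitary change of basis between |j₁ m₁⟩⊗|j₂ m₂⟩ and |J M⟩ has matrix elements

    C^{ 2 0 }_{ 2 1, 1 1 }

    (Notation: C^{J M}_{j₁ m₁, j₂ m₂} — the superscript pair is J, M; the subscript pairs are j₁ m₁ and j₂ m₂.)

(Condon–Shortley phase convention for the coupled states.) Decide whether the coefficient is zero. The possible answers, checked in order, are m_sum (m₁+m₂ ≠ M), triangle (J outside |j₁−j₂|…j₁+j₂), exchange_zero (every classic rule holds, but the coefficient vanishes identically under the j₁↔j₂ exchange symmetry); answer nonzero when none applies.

m_sum

m-sum: m₁+m₂ = 1+1 = 2, M = 0  ✗ ⇒ coefficient is 0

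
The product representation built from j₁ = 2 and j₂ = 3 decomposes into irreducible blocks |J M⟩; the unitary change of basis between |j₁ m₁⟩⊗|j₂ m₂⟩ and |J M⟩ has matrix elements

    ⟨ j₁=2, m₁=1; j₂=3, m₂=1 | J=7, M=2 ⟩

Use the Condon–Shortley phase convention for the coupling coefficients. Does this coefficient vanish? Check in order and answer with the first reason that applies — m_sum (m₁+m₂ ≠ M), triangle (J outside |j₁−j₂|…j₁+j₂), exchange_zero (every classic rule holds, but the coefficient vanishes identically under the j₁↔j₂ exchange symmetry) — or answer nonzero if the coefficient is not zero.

triangle

m-sum: m₁+m₂ = 1+1 = 2, M = 2  ✓
triangle: need |j₁−j₂| ≤ J ≤ j₁+j₂, i.e. J ∈ [1, 5]; J = 7 is outside ✗ ⇒ coefficient is 0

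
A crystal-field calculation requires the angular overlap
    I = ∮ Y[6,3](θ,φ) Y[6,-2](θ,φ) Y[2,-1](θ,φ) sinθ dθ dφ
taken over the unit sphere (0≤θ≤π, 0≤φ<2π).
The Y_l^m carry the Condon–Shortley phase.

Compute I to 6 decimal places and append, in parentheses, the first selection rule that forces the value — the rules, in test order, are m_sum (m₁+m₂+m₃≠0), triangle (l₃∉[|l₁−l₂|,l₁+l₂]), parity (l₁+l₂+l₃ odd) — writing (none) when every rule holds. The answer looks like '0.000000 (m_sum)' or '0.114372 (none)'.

-0.140463 (none)

Checks pass: Σm=0; 14 even; l₃=2∈[0,12].
(2·6+1)(2·6+1)(2·2+1) = 845
Δ: 10! 2! 2! / 15! → 1/90090
sum: t=4:+1/69120 t=5:−1/14400 t=6:+1/69120 = -7/172800
3j²(6 6 2; 0 0 0) = Δ·Π!·Σ² = 14/715  (sign -1)
sum: t=2:+1/161280 t=3:−1/60480 = -1/96768
3j²(6 6 2; 3 -2 -1) = Δ·Π!·Σ² = 15/1001  (sign +1)
combine: 4πI² = 845·14/715·15/1001 = 30/121
take √, sign -1: I = -0.14046335
No selection rule forces the value: the integral is nonzero (none).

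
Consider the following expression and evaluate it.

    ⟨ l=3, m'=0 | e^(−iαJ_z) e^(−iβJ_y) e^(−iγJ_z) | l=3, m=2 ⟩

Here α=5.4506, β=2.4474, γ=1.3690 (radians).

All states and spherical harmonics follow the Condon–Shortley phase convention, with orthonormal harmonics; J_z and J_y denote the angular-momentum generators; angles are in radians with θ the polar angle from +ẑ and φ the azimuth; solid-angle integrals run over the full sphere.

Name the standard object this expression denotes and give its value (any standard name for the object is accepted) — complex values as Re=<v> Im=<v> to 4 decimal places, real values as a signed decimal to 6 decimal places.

This is a Wigner D-matrix element — the rotation-matrix element ⟨l m'| R(α,β,γ) |l m⟩ in the angular-momentum basis.
Split into d^3_{0,2}(β=2.4474) × two z-phases.
With c≡cos(β/2)=0.340169 and s≡sin(β/2)=0.940364, N=[6·6·120·1]^{1/2}=65.726707
k∈{2,3} keeps every argument non-negative
  k=2: (−1)^0·65.7267/(12)·0.3402^4·0.9404^2 = +0.064853
  k=3: (−1)^1·65.7267/(12)·0.3402^2·0.9404^4 = -0.495603
d^3_{0,2}(2.4474) = +0.064853 -0.495603 = -0.430750
D = (+1.000000+0.000000i)·(-0.430750)·(-0.919656-0.392725i) = +0.396142+0.169166i

Wigner D-matrix element, Re=0.3961 Im=0.1692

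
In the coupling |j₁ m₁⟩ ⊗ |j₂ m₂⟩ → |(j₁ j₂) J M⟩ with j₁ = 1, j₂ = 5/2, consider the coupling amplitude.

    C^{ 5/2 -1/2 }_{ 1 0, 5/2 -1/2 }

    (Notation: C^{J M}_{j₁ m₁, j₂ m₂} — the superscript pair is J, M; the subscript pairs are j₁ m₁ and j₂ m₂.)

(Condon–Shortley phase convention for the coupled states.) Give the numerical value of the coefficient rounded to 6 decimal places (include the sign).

√[6·1!1!4!/7! · 1!1!2!3!2!3!] = √(144/35)
  +(−1)^0/∏(0,1,1,2,0,2)! = 1/4  (running 1/4)
  +(−1)^1/∏(1,0,0,1,1,3)! = -1/6  (running 1/12)
⟨..|..⟩ = √(144/35)·(1/12) = +0.169031

+0.169031  (= +√(1/35))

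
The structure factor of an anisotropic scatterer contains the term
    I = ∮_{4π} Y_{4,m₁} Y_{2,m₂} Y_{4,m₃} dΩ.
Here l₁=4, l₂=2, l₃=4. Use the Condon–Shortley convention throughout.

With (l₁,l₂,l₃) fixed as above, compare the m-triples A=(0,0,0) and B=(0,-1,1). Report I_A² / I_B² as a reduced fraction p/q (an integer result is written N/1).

Shared (l₁,l₂,l₃)=(4,2,4): N and (l;000)² cancel in I_A²/I_B².
A: Δ = 2!·6!·2!/11! = 1/13860; Racah Σ t=0..2: t=0:+1/192 t=1:−1/36 t=2:+1/192 = -5/288; ⇒ 3j(4 2 4; 0 0 0)² = 20/693, sgn -1
B: Δ = 2!·6!·2!/11! = 1/13860; Racah Σ t=0..1: t=0:+1/96 t=1:−1/72 = -1/288; ⇒ 3j(4 2 4; 0 -1 1)² = 1/462, sgn +1
I_A²/I_B² = (20/693)/(1/462) = 40/3

40/3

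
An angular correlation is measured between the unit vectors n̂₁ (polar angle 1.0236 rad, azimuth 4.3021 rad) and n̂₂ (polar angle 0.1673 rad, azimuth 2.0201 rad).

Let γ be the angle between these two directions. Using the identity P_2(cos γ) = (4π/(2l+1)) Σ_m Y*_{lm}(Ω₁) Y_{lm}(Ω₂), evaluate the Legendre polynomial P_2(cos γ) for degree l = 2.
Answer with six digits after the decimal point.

-0.235140

Term-by-term m-sum for l=2 (normalisation 4π/5 = 2.513274):
  m=-2: Y*=-0.192068+0.206080i  Y=-0.006670+0.008381i  product -0.000446-0.002984i
  m=-1: Y*=-0.136919-0.314774i  Y=-0.055095-0.114259i  product -0.028422+0.032987i
  m=+0: Y*=-0.059256-0.000000i  Y=+0.604547+0.000000i  product -0.035823-0.000000i
  m=+1: Y*=+0.136919-0.314774i  Y=+0.055095-0.114259i  product -0.028422-0.032987i
  m=+2: Y*=-0.192068-0.206080i  Y=-0.006670-0.008381i  product -0.000446+0.002984i
Total Σ_m = -0.093559+0.000000i. Multiply by 2.513274: -0.235140+0.000000i. P_2(cos γ) = -0.235140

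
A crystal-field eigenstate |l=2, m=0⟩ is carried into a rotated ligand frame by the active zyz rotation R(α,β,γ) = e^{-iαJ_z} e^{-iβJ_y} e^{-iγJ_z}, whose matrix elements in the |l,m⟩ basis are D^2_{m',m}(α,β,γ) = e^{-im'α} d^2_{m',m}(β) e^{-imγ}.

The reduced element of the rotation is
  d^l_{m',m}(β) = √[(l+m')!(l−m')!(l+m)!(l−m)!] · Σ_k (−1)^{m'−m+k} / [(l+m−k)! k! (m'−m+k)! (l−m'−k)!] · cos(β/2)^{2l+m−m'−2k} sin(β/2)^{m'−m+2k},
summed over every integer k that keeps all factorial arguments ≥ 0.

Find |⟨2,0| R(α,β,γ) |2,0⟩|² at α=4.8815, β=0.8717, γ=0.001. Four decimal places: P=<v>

Split into d^2_{0,0}(β=0.8717) × two z-phases.
Half-angle: c=0.906512, s=0.422181. N=√(2·2·2·2)=4.000000
k: max(0,(0)−(0))=0 … min(2+(0),2−(0))=2
  k=0: (−1)^0·4.0000/(4)·0.9065^4·0.4222^0 = +0.675295
  k=1: (−1)^1·4.0000/(1)·0.9065^2·0.4222^2 = -0.585874
  k=2: (−1)^2·4.0000/(4)·0.9065^0·0.4222^4 = +0.031768
d^2_{0,0}(0.8717) = +0.675295 -0.585874 +0.031768 = +0.121189
|D^2_{0,0}|² = |d^2_{0,0}(β)|² = (+0.121189)² = 0.014687 (the z-rotation phases have unit modulus)

P=0.0147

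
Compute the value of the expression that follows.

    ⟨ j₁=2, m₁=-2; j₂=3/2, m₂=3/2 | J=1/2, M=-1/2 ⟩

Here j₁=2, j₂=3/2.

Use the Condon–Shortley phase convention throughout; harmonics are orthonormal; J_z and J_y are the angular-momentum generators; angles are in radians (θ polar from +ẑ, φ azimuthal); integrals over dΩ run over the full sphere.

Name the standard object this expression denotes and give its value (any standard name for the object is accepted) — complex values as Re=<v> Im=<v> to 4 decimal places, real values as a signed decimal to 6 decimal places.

Clebsch–Gordan coefficient, −√(2/5) ≈ -0.632456

This is a Clebsch–Gordan (vector-coupling) coefficient.
j₁+j₂−J=3  J+j₁−j₂=1  J−j₁+j₂=0  j₁+j₂+J+1=5
(j₁±m₁, j₂±m₂, J±M) = (0,4,3,0,0,1)
P² = 72/5
sum k=3..3:
  [3] −1/6 = -1/6
S = -1/6
C² = P²·S² = 2/5 ; C = -0.632456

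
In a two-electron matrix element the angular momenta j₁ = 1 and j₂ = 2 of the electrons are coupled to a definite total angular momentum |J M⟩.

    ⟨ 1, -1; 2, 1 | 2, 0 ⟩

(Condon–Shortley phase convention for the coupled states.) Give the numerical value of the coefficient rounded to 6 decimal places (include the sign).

−√(1/2) = -0.707107

triangle: 1!×1!×3!/6! = 6/720
(j±m)!: 0!×2!×3!×1!×2!×2! = 48
prefactor² = (2J+1)×Δ×N² = 2
  k=1: −1/(1!×0!×1!×2!×0!×1!) = -1/2
Σ = -1/2  ⇒  CG² = 2×(-1/2)² = 1/2
CG = −√(1/2) = -0.707107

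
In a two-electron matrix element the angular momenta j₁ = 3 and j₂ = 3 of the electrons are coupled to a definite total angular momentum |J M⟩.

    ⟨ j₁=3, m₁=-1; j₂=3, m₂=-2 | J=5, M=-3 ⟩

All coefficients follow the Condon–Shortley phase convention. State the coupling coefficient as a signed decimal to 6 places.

+0.408248

triangle: 1!*5!*5!/12! = 14400/479001600
(j±m)!: 2!*4!*1!*5!*2!*8! = 464486400
prefactor² = (2J+1)*Δ*N² = 153600
  k=0: +1/(0!*1!*4!*1!*1!*4!) = 1/576
  k=1: −1/(1!*0!*3!*0!*2!*5!) = -1/1440
Σ = 1/960  ⇒  CG² = 153600*(1/960)² = 1/6
CG = +√(1/6) = +0.408248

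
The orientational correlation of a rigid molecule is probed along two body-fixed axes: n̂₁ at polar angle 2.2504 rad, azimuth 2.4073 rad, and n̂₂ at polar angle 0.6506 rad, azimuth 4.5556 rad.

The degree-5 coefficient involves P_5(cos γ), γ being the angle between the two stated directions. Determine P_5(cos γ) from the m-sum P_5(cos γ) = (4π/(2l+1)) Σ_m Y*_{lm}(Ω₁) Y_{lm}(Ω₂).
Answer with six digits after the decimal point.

Term-by-term m-sum for l=5 (normalisation 4π/11 = 1.142397):
  m=-5: Y*=(0.114022, -0.066788)  Y=(-0.026709, 0.026786)  product (-0.001256, 0.004838)
  m=-4: Y*=(0.330612, 0.068542)  Y=(0.127249, 0.092226)  product (0.035749, 0.039213)
  m=-3: Y*=(0.245745, 0.335577)  Y=(0.163669, -0.321912)  product (0.148247, -0.024185)
  m=-2: Y*=(-0.012163, 0.118582)  Y=(-0.423283, -0.137261)  product (0.021425, -0.048524)
  m=-1: Y*=(0.231802, -0.209242)  Y=(-0.016800, 0.106268)  product (0.018342, 0.028148)
  m=+0: Y*=(0.207295, -0.000000)  Y=(-0.378281, 0.000000)  product (-0.078416, 0.000000)
  m=+1: Y*=(-0.231802, -0.209242)  Y=(0.016800, 0.106268)  product (0.018342, -0.028148)
  m=+2: Y*=(-0.012163, -0.118582)  Y=(-0.423283, 0.137261)  product (0.021425, 0.048524)
  m=+3: Y*=(-0.245745, 0.335577)  Y=(-0.163669, -0.321912)  product (0.148247, 0.024185)
  m=+4: Y*=(0.330612, -0.068542)  Y=(0.127249, -0.092226)  product (0.035749, -0.039213)
  m=+5: Y*=(-0.114022, -0.066788)  Y=(0.026709, 0.026786)  product (-0.001256, -0.004838)
Σ over m = (0.366596, 0.000000); ×(4π/11) → (0.418798, 0.000000). Real part: 0.418798

0.418798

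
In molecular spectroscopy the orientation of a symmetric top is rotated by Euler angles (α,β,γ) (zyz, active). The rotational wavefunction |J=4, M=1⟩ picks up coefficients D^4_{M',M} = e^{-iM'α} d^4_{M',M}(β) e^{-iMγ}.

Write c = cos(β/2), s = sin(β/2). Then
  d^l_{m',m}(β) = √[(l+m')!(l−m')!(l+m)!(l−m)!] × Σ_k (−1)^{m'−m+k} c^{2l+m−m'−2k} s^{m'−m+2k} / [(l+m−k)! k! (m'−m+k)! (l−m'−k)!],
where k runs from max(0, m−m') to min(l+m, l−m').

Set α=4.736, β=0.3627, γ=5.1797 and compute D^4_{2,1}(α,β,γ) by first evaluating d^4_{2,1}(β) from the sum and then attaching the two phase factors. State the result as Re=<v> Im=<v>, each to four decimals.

Re=0.2803 Im=0.4958

D^4_{2,1}(4.7360,0.3627,5.1797) = e^{-i·2·4.7360}·d^4_{2,1}(0.3627)·e^{-i·1·5.1797}. Compute d first:
With c≡cos(β/2)=0.983601 and s≡sin(β/2)=0.180358, N=[720·2·120·6]^{1/2}=1018.233765
k: max(0,(1)−(2))=0 … min(4+(1),4−(2))=2
  k=0: (−1)^1·1018.2338/(240)·0.9836^7·0.1804^1 = -0.681559
  k=1: (−1)^2·1018.2338/(48)·0.9836^5·0.1804^3 = +0.114579
  k=2: (−1)^3·1018.2338/(72)·0.9836^3·0.1804^5 = -0.002568
d^4_{2,1}(0.3627) = -0.681559 +0.114579 -0.002568 = -0.569549
Attach z-rotation phases: D = e^{-i(2)(4.7360)}·(-0.569549)·e^{-i(1)(5.1797)} = +0.280291+0.495805i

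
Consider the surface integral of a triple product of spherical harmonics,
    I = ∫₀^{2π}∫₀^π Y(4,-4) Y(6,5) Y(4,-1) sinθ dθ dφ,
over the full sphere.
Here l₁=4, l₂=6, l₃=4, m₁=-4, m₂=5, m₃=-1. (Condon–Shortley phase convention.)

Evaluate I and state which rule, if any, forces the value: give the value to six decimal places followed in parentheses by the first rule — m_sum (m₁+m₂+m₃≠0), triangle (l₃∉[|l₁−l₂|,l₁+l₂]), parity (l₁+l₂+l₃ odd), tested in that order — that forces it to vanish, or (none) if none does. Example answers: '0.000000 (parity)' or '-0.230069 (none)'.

Checks pass: Σm=0; 14 even; l₃=4∈[2,10].
(2·4+1)(2·6+1)(2·4+1) = 1053
Δ: 6! 2! 6! / 15! → 1/1261260
sum: t=2:+1/4608 t=3:−1/1296 t=4:+1/4608 = -7/20736
3j²(4 6 4; 0 0 0) = Δ·Π!·Σ² = 20/1287  (sign -1)
sum: t=6:+1/172800 = 1/172800
3j²(4 6 4; -4 5 -1) = Δ·Π!·Σ² = 2/65  (sign -1)
combine: 4πI² = 1053·20/1287·2/65 = 72/143
take √, sign +1: I = 0.20016738
No selection rule forces the value: the integral is nonzero (none).

0.200167 (none)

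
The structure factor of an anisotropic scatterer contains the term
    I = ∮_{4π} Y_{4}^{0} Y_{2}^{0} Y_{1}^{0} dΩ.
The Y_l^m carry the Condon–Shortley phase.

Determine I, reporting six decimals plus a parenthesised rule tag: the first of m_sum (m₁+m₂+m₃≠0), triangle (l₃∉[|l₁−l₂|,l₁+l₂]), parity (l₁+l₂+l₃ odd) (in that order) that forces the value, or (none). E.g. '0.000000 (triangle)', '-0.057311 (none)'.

triangle: need 2≤l₃≤6, have 1; I=0

0.000000 (triangle)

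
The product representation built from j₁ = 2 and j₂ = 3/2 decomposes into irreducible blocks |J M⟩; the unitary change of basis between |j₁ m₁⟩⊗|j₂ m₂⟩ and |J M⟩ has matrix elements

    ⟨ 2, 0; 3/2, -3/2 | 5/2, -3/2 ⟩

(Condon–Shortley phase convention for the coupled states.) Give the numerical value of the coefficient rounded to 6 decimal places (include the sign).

j₁+j₂−J=1  J+j₁−j₂=3  J−j₁+j₂=2  j₁+j₂+J+1=7
(j₁±m₁, j₂±m₂, J±M) = (2,2,0,3,1,4)
P² = 288/35
sum k=0..0:
  [0] +1/4 = 1/4
S = 1/4
C² = P²·S² = 18/35 ; C = +0.717137

+√(18/35) ≈ +0.717137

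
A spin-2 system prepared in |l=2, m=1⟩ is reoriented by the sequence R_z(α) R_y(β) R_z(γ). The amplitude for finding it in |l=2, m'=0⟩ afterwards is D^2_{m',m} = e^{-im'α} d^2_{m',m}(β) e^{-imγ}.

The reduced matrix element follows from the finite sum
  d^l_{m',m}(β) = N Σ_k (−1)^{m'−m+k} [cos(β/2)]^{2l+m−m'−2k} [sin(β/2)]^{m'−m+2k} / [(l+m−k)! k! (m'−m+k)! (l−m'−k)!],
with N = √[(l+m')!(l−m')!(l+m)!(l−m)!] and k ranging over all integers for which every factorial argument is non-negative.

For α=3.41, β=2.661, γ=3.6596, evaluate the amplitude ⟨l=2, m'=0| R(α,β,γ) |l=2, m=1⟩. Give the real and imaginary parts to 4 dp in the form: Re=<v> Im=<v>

Re=0.4362 Im=-0.2486

Split into d^2_{0,1}(β=2.6610) × two z-phases.
With c≡cos(β/2)=0.237990 and s≡sin(β/2)=0.971267, N=[2·2·6·1]^{1/2}=4.898979
Admissible k: 1..2 (factorial args all ≥0)
  k=1: (−1)^0·4.8990/(2)·0.2380^3·0.9713^1 = +0.032070
  k=2: (−1)^1·4.8990/(2)·0.2380^1·0.9713^3 = -0.534136
d^2_{0,1}(2.6610) = +0.032070 -0.534136 = -0.502066
D = (+1.000000+0.000000i)·(-0.502066)·(-0.868808+0.495150i) = +0.436199-0.248598i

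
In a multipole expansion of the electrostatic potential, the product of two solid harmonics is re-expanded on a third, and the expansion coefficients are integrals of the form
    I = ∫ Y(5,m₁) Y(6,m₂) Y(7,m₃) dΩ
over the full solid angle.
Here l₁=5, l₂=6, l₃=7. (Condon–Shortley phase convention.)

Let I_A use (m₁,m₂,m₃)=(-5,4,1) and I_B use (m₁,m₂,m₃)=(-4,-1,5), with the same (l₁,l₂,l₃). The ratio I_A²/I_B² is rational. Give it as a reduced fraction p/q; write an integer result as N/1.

Shared (l₁,l₂,l₃)=(5,6,7): N and (l;000)² cancel in I_A²/I_B².
A: Δ = 4!·6!·8!/19! = 1/174594420; Racah Σ t=4..4: t=4:+1/24883200 = 1/24883200; ⇒ 3j(5 6 7; -5 4 1)² = 980/138567, sgn +1
B: Δ = 4!·6!·8!/19! = 1/174594420; Racah Σ t=3..4: t=3:−1/6220800 t=4:+1/14515200 = -1/10886400; ⇒ 3j(5 6 7; -4 -1 5)² = 128/12597, sgn -1
I_A²/I_B² = (980/138567)/(128/12597) = 245/352

245/352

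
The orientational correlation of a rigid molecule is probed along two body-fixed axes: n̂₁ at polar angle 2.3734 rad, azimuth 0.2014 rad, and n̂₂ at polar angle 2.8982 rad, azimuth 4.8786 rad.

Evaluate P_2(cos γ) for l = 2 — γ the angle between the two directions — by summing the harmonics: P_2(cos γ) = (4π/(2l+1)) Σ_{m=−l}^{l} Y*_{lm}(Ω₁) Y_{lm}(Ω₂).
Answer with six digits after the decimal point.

Term-by-term m-sum for l=2 (normalisation 4π/5 = 2.513274):
  m=-2: (0.171567, 0.073104) × (-0.021206, 0.007321) = (-0.004174, -0.000294)  (running Σ = (-0.004174, -0.000294))
  m=-1: (-0.378243, -0.077225) × (-0.029895, -0.178204) = (-0.002454, 0.069713)  (running Σ = (-0.006628, 0.069419))
  m=0: (0.173972, -0.000000) × (0.575830, 0.000000) = (0.100178, 0.000000)  (running Σ = (0.093551, 0.069419))
  m=1: (0.378243, -0.077225) × (0.029895, -0.178204) = (-0.002454, -0.069713)  (running Σ = (0.091096, -0.000294))
  m=2: (0.171567, -0.073104) × (-0.021206, -0.007321) = (-0.004174, 0.000294)  (running Σ = (0.086923, 0.000000))
Total Σ_m = (0.086923, 0.000000). Multiply by 2.513274: (0.218461, 0.000000). P_2(cos γ) = 0.218461

0.218461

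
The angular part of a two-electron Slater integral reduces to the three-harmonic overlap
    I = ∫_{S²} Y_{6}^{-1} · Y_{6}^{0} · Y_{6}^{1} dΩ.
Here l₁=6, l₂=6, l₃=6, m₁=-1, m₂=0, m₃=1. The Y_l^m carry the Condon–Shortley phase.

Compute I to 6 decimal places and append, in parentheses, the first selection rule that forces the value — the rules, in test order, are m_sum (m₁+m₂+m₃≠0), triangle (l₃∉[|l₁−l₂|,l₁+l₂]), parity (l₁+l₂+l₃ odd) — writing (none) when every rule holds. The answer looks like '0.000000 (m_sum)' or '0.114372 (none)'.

Rules hold: Σm=0, L=18 even, 0≤6≤12.
N = 13·13·13 = 2197
Δ = 6!·6!·6!/19! = 1/325909584
Racah Σ t=0..6: t=0:+1/373248000 t=1:−1/1728000 t=2:+1/110592 t=3:−1/46656 t=4:+1/110592 t=5:−1/1728000 t=6:+1/373248000 = -7/1555200
⇒ 3j(6 6 6; 0 0 0)² = 400/46189, sgn -1
Racah Σ t=1..6: t=1:−1/10368000 t=2:+1/276480 t=3:−1/62208 t=4:+1/82944 t=5:−1/691200 t=6:+1/62208000 = -1/518400
⇒ 3j(6 6 6; -1 0 1)² = 100/46189, sgn +1
4πI² = N·(3j₀)²·(3jₘ)² = 520000/12623809
I = -1·√(0.041192/4π) = -0.05725343
No selection rule forces the value: the integral is nonzero (none).

-0.057253 (none)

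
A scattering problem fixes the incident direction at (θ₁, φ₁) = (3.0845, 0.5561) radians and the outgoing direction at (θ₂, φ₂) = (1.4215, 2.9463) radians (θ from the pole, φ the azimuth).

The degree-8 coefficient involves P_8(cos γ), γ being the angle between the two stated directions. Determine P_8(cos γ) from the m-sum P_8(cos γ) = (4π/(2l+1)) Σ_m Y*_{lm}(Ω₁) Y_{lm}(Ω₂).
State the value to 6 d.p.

-0.015057

Addition theorem: P_8(cos γ) = (4π/17) Σ_m Y*_{lm}(Ω₁) Y_{lm}(Ω₂), m = −8…8:
  term(m=-8) = +0.000000-0.000000i   from Y*(Ω₁)=-0.000000-0.000000i, Y(Ω₂)=+0.003985+0.471290i
  term(m=-7) = +0.000000-0.000000i   from Y*(Ω₁)=+0.000000+0.000000i, Y(Ω₂)=-0.057377-0.277702i
  term(m=-6) = +0.000000+0.000000i   from Y*(Ω₁)=-0.000000-0.000000i, Y(Ω₂)=-0.091372-0.216695i
  term(m=-5) = +0.000001+0.000001i   from Y*(Ω₁)=+0.000005-0.000002i, Y(Ω₂)=+0.170875+0.252829i
  term(m=-4) = -0.000021+0.000003i   from Y*(Ω₁)=-0.000086+0.000113i, Y(Ω₂)=+0.104880+0.103997i
  term(m=-3) = -0.000497+0.000611i   from Y*(Ω₁)=+0.000250-0.002553i, Y(Ω₂)=-0.255826-0.169767i
  term(m=-2) = -0.000239-0.003514i   from Y*(Ω₁)=+0.014613+0.029598i, Y(Ω₂)=-0.098681-0.040631i
  term(m=-1) = -0.061144-0.057121i   from Y*(Ω₁)=-0.232392-0.144439i, Y(Ω₂)=+0.299991+0.059342i
  term(m=+0) = +0.103431+0.000000i   from Y*(Ω₁)=+1.095850-0.000000i, Y(Ω₂)=+0.094384+0.000000i
  term(m=+1) = -0.061144+0.057121i   from Y*(Ω₁)=+0.232392-0.144439i, Y(Ω₂)=-0.299991+0.059342i
  term(m=+2) = -0.000239+0.003514i   from Y*(Ω₁)=+0.014613-0.029598i, Y(Ω₂)=-0.098681+0.040631i
  term(m=+3) = -0.000497-0.000611i   from Y*(Ω₁)=-0.000250-0.002553i, Y(Ω₂)=+0.255826-0.169767i
  term(m=+4) = -0.000021-0.000003i   from Y*(Ω₁)=-0.000086-0.000113i, Y(Ω₂)=+0.104880-0.103997i
  term(m=+5) = +0.000001-0.000001i   from Y*(Ω₁)=-0.000005-0.000002i, Y(Ω₂)=-0.170875+0.252829i
  term(m=+6) = +0.000000-0.000000i   from Y*(Ω₁)=-0.000000+0.000000i, Y(Ω₂)=-0.091372+0.216695i
  term(m=+7) = +0.000000+0.000000i   from Y*(Ω₁)=-0.000000+0.000000i, Y(Ω₂)=+0.057377-0.277702i
  term(m=+8) = +0.000000+0.000000i   from Y*(Ω₁)=-0.000000+0.000000i, Y(Ω₂)=+0.003985-0.471290i
Accumulated sum -0.020370+0.000000i; after 4π/(2l+1) scaling, -0.015057+0.000000i ⇒ P_8 = -0.015057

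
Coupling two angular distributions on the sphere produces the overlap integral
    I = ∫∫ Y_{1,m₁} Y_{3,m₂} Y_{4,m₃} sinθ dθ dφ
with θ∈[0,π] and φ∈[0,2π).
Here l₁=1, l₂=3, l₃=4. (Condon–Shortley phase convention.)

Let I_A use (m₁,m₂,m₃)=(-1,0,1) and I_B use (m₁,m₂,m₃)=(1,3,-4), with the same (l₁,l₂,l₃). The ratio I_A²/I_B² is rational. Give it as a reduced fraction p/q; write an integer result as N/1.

5/14

Same 1,3,4: normalisation and zero-m 3j drop out of the ratio.
A: Δ: 0! 2! 6! / 9! → 1/252; sum: t=0:+1/72 = 1/72; 3j²(1 3 4; -1 0 1) = Δ·Π!·Σ² = 5/126  (sign -1)
B: Δ: 0! 2! 6! / 9! → 1/252; sum: t=0:+1/1440 = 1/1440; 3j²(1 3 4; 1 3 -4) = Δ·Π!·Σ² = 1/9  (sign +1)
I_A²/I_B² = (5/126)/(1/9) = 5/14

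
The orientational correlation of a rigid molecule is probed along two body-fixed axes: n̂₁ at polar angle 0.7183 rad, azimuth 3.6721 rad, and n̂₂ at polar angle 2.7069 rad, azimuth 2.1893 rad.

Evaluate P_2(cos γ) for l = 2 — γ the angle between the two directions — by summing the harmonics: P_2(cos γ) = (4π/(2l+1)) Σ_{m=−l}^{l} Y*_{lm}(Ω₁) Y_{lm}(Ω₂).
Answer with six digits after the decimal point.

0.150525

Addition theorem: P_2(cos γ) = (4π/5) Σ_m Y*_{lm}(Ω₁) Y_{lm}(Ω₂), m = −2…2:
  term(m=-2) = -0.01128 + 0.00201j   from Y*(Ω₁)=0.08164 + 0.14602j, Y(Ω₂)=-0.02244 + 0.06473j
  term(m=-1) = -0.00993 - 0.11252j   from Y*(Ω₁)=-0.33019 - 0.19369j, Y(Ω₂)=0.17110 + 0.24042j
  term(m=+0) = 0.10231 + 0.00000j   from Y*(Ω₁)=0.22099 + 0.00000j, Y(Ω₂)=0.46298 + 0.00000j
  term(m=+1) = -0.00993 + 0.11252j   from Y*(Ω₁)=0.33019 - 0.19369j, Y(Ω₂)=-0.17110 + 0.24042j
  term(m=+2) = -0.01128 - 0.00201j   from Y*(Ω₁)=0.08164 - 0.14602j, Y(Ω₂)=-0.02244 - 0.06473j
Accumulated sum 0.05989 + 0.00000j; after 4π/(2l+1) scaling, 0.15053 + 0.00000j ⇒ P_2 = 0.150525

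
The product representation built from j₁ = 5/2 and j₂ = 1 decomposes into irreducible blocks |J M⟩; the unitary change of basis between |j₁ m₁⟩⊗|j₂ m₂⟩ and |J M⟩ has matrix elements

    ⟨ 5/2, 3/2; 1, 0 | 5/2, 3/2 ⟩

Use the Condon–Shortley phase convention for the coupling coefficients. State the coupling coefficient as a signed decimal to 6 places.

j₁+j₂−J=1  J+j₁−j₂=4  J−j₁+j₂=1  j₁+j₂+J+1=7
(j₁±m₁, j₂±m₂, J±M) = (4,1,1,1,4,1)
P² = 576/35
sum k=0..1:
  [0] +1/6 = 1/6
  [1] −1/24 = -1/24
S = 1/8
C² = P²·S² = 9/35 ; C = +0.507093

+√(9/35) ≈ +0.507093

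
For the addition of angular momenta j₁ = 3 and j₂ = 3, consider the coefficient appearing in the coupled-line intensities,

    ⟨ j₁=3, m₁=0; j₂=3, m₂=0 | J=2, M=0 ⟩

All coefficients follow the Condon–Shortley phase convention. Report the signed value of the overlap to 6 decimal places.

+0.436436  (= +√(4/21))

j₁+j₂−J=4  J+j₁−j₂=2  J−j₁+j₂=2  j₁+j₂+J+1=9
(j₁±m₁, j₂±m₂, J±M) = (3,3,3,3,2,2)
P² = 48/7
sum k=1..3:
  [1] −1/24 = -1/24
  [2] +1/4 = 1/4
  [3] −1/24 = -1/24
S = 1/6
C² = P²·S² = 4/21 ; C = +0.436436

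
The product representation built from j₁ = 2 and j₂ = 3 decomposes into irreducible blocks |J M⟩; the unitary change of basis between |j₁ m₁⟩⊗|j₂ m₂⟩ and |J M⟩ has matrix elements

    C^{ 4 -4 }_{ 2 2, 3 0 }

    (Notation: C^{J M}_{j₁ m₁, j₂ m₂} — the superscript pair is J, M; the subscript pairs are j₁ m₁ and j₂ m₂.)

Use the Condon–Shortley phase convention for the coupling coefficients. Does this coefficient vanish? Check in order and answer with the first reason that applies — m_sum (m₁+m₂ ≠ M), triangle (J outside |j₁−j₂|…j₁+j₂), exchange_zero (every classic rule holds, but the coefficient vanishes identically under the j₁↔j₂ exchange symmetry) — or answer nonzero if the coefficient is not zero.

m_sum

m-sum: m₁+m₂ = 2+0 = 2, M = -4  ✗ ⇒ coefficient is 0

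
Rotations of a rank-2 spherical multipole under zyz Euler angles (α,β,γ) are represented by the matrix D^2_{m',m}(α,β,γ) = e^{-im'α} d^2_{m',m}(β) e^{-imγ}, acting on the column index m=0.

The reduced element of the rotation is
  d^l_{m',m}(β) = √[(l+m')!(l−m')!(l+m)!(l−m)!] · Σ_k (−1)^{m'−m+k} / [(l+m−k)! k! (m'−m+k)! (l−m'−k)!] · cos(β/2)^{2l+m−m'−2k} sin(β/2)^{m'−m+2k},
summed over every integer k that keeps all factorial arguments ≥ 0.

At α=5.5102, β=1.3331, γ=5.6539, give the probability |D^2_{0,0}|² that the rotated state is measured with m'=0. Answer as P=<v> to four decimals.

P=0.1738

First d^2_{0,0}(β=1.3331), then the phase factors e^{-i(0)α} and e^{-i(0)γ}:
With c≡cos(β/2)=0.785959 and s≡sin(β/2)=0.618278, N=[2·2·2·2]^{1/2}=4.000000
k: max(0,(0)−(0))=0 … min(2+(0),2−(0))=2
  k=0: (−1)^0·4.0000/(4)·0.7860^4·0.6183^0 = +0.381593
  k=1: (−1)^1·4.0000/(1)·0.7860^2·0.6183^2 = -0.944557
  k=2: (−1)^2·4.0000/(4)·0.7860^0·0.6183^4 = +0.146129
d^2_{0,0}(1.3331) = +0.381593 -0.944557 +0.146129 = -0.416835
|D^2_{0,0}|² = |d^2_{0,0}(β)|² = (-0.416835)² = 0.173751 (the z-rotation phases have unit modulus)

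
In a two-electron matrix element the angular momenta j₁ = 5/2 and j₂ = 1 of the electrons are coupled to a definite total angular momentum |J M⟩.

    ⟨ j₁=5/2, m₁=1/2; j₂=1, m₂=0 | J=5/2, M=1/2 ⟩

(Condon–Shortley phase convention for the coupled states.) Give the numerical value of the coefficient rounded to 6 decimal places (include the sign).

+√(1/35) ≈ +0.169031

√[6·1!4!1!/7! · 3!2!1!1!3!2!] = √(144/35)
  +(−1)^0/∏(0,1,2,1,2,0)! = 1/4  (running 1/4)
  +(−1)^1/∏(1,0,1,0,3,1)! = -1/6  (running 1/12)
⟨..|..⟩ = √(144/35)·(1/12) = +0.169031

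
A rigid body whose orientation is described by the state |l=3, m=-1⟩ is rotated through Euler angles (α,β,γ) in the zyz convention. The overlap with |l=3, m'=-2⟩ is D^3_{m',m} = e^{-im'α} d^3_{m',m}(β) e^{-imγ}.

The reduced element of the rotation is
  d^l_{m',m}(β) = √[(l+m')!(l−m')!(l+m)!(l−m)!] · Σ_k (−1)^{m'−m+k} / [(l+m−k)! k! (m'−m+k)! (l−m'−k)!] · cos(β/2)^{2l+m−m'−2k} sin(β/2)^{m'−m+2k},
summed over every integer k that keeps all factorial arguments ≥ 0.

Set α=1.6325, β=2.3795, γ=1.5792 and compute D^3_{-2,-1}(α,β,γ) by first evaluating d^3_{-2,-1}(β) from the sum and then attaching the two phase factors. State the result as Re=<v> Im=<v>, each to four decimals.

D^3_{-2,-1}(1.6325,2.3795,1.5792) = e^{-i·-2·1.6325}·d^3_{-2,-1}(2.3795)·e^{-i·-1·1.5792}. Compute d first:
c=cos(2.379500/2)=0.371892, s=sin(2.379500/2)=0.928276; N=√[1·120·2·24]=75.894664
k∈{1,2} keeps every argument non-negative
  k=1: (−1)^0·75.8947/(24)·0.3719^5·0.9283^1 = +0.020881
  k=2: (−1)^1·75.8947/(12)·0.3719^3·0.9283^3 = -0.260203
d^3_{-2,-1}(2.3795) = +0.020881 -0.260203 = -0.239321
Attach z-rotation phases: D = e^{-i(-2)(1.6325)}·(-0.239321)·e^{-i(-1)(1.5792)} = -0.031454+0.237245i

Re=-0.0315 Im=0.2372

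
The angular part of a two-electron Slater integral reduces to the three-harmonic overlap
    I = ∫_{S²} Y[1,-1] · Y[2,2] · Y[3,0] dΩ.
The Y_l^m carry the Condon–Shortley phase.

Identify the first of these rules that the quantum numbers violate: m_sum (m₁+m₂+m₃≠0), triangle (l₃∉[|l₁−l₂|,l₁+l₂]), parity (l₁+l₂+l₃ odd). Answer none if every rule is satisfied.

m_sum

azimuthal sum: -1 + 2 + 0 = 1  ✗
1 ≤ 3 ≤ 3 (triangle on l)
L = 1 + 2 + 3 = 6 (even)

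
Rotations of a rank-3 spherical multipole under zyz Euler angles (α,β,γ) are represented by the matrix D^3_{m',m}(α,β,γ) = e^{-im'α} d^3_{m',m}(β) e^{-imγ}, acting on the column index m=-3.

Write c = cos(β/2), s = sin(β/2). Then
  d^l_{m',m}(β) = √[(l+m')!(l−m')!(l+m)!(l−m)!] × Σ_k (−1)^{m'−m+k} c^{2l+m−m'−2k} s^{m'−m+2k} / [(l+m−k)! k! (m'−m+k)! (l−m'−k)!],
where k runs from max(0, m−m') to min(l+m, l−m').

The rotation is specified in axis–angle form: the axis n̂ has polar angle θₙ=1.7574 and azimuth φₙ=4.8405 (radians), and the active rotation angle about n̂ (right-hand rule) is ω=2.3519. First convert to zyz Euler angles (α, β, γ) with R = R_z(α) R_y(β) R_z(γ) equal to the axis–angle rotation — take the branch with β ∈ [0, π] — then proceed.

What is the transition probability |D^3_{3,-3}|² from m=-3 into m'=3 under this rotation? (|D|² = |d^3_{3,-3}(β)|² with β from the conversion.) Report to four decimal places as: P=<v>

Axis–angle → zyz. n̂ = (sinθₙcosφₙ, sinθₙsinφₙ, cosθₙ) = (+0.125543, -0.974587, -0.185523), ω = 2.3519.
R = I cosω + sinω [n̂]ₓ + (1−cosω) n̂n̂ᵀ gives
  R = [-0.677206, -0.076750, -0.731780; -0.340243, +0.914491, +0.218956; +0.652401, +0.397261, -0.645412]
β = atan2(√(R₁₃²+R₂₃²), R₃₃) = 2.272359; α = atan2(R₂₃, R₁₃) mod 2π = 2.850861; γ = atan2(R₃₂, −R₃₁) mod 2π = 2.594639
Split into d^3_{3,-3}(β=2.2724) × two z-phases.
c=cos(2.272359/2)=0.421063, s=sin(2.272359/2)=0.907031; N=√[720·1·1·720]=720.000000
k∈{0} keeps every argument non-negative
  k=0: (−1)^6·720.0000/(720)·0.4211^0·0.9070^6 = +0.556845
d^3_{3,-3}(2.2724) = +0.556845
|D^3_{3,-3}|² = |d^3_{3,-3}(β)|² = (+0.556845)² = 0.310076 (the z-rotation phases have unit modulus)

P=0.3101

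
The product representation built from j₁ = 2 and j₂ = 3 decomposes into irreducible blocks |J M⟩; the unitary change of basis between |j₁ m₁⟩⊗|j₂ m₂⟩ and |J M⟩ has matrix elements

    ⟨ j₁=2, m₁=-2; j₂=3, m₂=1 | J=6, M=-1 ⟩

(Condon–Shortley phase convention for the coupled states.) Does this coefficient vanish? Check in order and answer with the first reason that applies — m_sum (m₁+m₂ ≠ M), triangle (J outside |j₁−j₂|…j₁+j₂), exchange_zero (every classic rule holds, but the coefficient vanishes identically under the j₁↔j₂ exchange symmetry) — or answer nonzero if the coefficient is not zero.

triangle

m-sum: m₁+m₂ = -2+1 = -1, M = -1  ✓
triangle: need |j₁−j₂| ≤ J ≤ j₁+j₂, i.e. J ∈ [1, 5]; J = 6 is outside ✗ ⇒ coefficient is 0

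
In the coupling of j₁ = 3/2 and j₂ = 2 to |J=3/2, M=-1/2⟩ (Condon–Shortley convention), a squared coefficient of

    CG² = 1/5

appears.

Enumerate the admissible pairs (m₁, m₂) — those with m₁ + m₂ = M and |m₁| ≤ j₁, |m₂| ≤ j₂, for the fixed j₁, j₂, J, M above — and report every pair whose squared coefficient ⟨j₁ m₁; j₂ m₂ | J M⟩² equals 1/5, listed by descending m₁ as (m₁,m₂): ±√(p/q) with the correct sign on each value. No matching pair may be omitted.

Admissible pairs with m₁+m₂ = M = -1/2: (-3/2,1), (-1/2,0), (1/2,-1), (3/2,-2)
  (m₁,m₂)=(3/2,-2): CG² = 2/5, CG = +√(2/5)
  (m₁,m₂)=(1/2,-1): CG² = 0/1, CG = 0
  (m₁,m₂)=(-1/2,0): CG² = 1/5, CG = −√(1/5)   ← matches the target
  (m₁,m₂)=(-3/2,1): CG² = 2/5, CG = +√(2/5)
Pairs with CG² = 1/5: (-1/2,0): −√(1/5)

(-1/2,0): −√(1/5)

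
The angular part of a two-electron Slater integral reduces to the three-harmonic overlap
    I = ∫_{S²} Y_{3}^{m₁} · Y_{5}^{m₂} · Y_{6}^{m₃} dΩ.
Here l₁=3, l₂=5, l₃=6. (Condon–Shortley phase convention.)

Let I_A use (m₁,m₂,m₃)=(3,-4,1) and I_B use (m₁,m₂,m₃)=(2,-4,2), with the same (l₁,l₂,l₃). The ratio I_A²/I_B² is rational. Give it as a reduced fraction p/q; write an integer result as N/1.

Same 3,5,6: normalisation and zero-m 3j drop out of the ratio.
A: Δ: 2! 4! 8! / 15! → 1/675675; sum: t=0:+1/241920 = 1/241920; 3j²(3 5 6; 3 -4 1) = Δ·Π!·Σ² = 4/1001  (sign -1)
B: Δ: 2! 4! 8! / 15! → 1/675675; sum: t=0:+1/60480 t=1:−1/967680 = 1/64512; 3j²(3 5 6; 2 -4 2) = Δ·Π!·Σ² = 15/1001  (sign +1)
I_A²/I_B² = (4/1001)/(15/1001) = 4/15

4/15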